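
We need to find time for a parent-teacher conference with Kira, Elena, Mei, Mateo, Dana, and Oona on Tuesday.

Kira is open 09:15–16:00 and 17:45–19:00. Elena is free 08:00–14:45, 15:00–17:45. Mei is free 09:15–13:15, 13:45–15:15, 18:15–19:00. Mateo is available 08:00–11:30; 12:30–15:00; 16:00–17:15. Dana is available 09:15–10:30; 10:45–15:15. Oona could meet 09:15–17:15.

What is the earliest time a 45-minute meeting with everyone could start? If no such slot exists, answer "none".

Kira ∩ Elena: 09:15-14:45, 15:00-16:00.
Kira ∩ Elena ∩ Mei: 09:15-13:15, 13:45-14:45, 15:00-15:15.
Kira ∩ Elena ∩ Mei ∩ Mateo: 09:15-11:30, 12:30-13:15, 13:45-14:45.
Kira ∩ Elena ∩ Mei ∩ Mateo ∩ Dana: 09:15-10:30, 10:45-11:30, 12:30-13:15, 13:45-14:45.
Kira ∩ Elena ∩ Mei ∩ Mateo ∩ Dana ∩ Oona: 09:15-10:30, 10:45-11:30, 12:30-13:15, 13:45-14:45.
The first common window of at least 45 minutes is 09:15-10:30, so the earliest start is 09:15.

09:15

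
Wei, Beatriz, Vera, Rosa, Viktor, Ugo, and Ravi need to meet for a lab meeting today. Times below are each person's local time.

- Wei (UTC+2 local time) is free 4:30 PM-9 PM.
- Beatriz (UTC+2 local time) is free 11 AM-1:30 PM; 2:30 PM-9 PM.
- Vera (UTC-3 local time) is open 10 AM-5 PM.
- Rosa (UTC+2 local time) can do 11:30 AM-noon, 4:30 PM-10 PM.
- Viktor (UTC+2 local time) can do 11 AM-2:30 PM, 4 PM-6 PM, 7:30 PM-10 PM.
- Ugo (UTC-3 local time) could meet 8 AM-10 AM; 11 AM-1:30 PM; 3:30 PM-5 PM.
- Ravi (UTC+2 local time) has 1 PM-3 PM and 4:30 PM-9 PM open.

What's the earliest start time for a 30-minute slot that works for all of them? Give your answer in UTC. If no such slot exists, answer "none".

14:30

Wei in UTC: 14:30-19:00 (subtract 2h to convert from UTC+2).
Beatriz in UTC: 09:00-11:30, 12:30-19:00 (subtract 2h to convert from UTC+2).
Vera in UTC: 13:00-20:00 (add 3h to convert from UTC-3).
Rosa in UTC: 09:30-10:00, 14:30-20:00 (subtract 2h to convert from UTC+2).
Viktor in UTC: 09:00-12:30, 14:00-16:00, 17:30-20:00 (subtract 2h to convert from UTC+2).
Ugo in UTC: 11:00-13:00, 14:00-16:30, 18:30-20:00 (add 3h to convert from UTC-3).
Ravi in UTC: 11:00-13:00, 14:30-19:00 (subtract 2h to convert from UTC+2).
Wei ∩ Beatriz: 14:30-19:00.
Wei ∩ Beatriz ∩ Vera: 14:30-19:00.
Wei ∩ Beatriz ∩ Vera ∩ Rosa: 14:30-19:00.
Wei ∩ Beatriz ∩ Vera ∩ Rosa ∩ Viktor: 14:30-16:00, 17:30-19:00.
Wei ∩ Beatriz ∩ Vera ∩ Rosa ∩ Viktor ∩ Ugo: 14:30-16:00, 18:30-19:00.
Wei ∩ Beatriz ∩ Vera ∩ Rosa ∩ Viktor ∩ Ugo ∩ Ravi: 14:30-16:00, 18:30-19:00.
The first common window of at least 30 minutes is 14:30-16:00, so the earliest start is 14:30.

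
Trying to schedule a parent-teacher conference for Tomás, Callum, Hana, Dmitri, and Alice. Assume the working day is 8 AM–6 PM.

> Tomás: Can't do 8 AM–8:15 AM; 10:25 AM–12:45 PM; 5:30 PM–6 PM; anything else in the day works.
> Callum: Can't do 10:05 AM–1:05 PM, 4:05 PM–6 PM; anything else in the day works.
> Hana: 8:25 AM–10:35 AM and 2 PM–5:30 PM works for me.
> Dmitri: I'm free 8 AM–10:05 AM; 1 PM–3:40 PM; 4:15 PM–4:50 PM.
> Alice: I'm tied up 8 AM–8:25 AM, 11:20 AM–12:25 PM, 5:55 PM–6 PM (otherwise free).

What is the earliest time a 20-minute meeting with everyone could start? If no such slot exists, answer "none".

08:25

Tomás free: 08:15-10:25, 12:45-17:30 (invert busy blocks within the working day).
Callum free: 08:00-10:05, 13:05-16:05 (invert busy blocks within the working day).
Hana free: 08:25-10:35, 14:00-17:30.
Dmitri free: 08:00-10:05, 13:00-15:40, 16:15-16:50.
Alice free: 08:25-11:20, 12:25-17:55 (invert busy blocks within the working day).
Tomás ∩ Callum: 08:15-10:05, 13:05-16:05.
Tomás ∩ Callum ∩ Hana: 08:25-10:05, 14:00-16:05.
Tomás ∩ Callum ∩ Hana ∩ Dmitri: 08:25-10:05, 14:00-15:40.
Tomás ∩ Callum ∩ Hana ∩ Dmitri ∩ Alice: 08:25-10:05, 14:00-15:40.
The first common window of at least 20 minutes is 08:25-10:05, so the earliest start is 08:25.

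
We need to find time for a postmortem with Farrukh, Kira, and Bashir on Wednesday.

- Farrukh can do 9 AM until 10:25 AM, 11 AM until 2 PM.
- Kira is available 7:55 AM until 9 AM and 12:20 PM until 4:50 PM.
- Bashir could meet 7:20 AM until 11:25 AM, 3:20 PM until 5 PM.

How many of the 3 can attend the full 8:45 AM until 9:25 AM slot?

1

Bashir can make the full 08:45-09:25 slot — that's 1.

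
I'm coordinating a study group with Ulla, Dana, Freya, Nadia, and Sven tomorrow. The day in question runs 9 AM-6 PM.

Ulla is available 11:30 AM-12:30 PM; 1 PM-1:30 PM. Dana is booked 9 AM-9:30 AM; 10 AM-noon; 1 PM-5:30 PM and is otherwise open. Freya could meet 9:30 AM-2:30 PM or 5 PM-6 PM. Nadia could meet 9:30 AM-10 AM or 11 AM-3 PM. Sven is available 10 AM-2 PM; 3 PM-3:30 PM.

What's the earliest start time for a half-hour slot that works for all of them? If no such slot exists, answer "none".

12:00

Ulla free: 11:30-12:30, 13:00-13:30.
Dana free: 09:30-10:00, 12:00-13:00, 17:30-18:00 (invert busy blocks within the working day).
Freya free: 09:30-14:30, 17:00-18:00.
Nadia free: 09:30-10:00, 11:00-15:00.
Sven free: 10:00-14:00, 15:00-15:30.
Ulla ∩ Dana: 12:00-12:30.
Ulla ∩ Dana ∩ Freya: 12:00-12:30.
Ulla ∩ Dana ∩ Freya ∩ Nadia: 12:00-12:30.
Ulla ∩ Dana ∩ Freya ∩ Nadia ∩ Sven: 12:00-12:30.
So the common availability across everyone is 12:00-12:30.
The first common window of at least 30 minutes is 12:00-12:30, so the earliest start is 12:00.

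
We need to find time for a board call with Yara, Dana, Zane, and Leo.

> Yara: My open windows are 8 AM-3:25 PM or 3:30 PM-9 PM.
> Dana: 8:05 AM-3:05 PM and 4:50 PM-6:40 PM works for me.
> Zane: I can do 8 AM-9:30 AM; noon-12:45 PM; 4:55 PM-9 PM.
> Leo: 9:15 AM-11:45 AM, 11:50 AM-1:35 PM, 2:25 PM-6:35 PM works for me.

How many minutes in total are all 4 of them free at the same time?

Yara ∩ Dana: 08:05-15:05, 16:50-18:40.
Yara ∩ Dana ∩ Zane: 08:05-09:30, 12:00-12:45, 16:55-18:40.
Yara ∩ Dana ∩ Zane ∩ Leo: 09:15-09:30, 12:00-12:45, 16:55-18:35.
Those are the intersection windows.
Summing the common windows: 15 + 45 + 100 = 160 minutes.

160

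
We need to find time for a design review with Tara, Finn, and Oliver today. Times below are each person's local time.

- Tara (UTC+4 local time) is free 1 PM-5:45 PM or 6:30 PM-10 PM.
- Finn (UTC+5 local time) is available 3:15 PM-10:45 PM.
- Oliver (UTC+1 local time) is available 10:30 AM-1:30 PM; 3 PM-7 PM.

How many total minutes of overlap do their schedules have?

330

Tara in UTC: 09:00-13:45, 14:30-18:00 (subtract 4h to convert from UTC+4).
Finn in UTC: 10:15-17:45 (subtract 5h to convert from UTC+5).
Oliver in UTC: 09:30-12:30, 14:00-18:00 (subtract 1h to convert from UTC+1).
Tara ∩ Finn: 10:15-13:45, 14:30-17:45.
Tara ∩ Finn ∩ Oliver: 10:15-12:30, 14:30-17:45.
Those are the intersection windows.
Summing the common windows: 135 + 195 = 330 minutes.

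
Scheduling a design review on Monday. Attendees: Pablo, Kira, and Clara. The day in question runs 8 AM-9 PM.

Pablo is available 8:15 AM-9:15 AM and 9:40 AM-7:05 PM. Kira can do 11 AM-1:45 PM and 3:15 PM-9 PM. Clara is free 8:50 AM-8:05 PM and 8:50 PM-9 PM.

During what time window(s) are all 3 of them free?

11:00-13:45, 15:15-19:05

Pablo ∩ Kira: 11:00-13:45, 15:15-19:05.
Pablo ∩ Kira ∩ Clara: 11:00-13:45, 15:15-19:05.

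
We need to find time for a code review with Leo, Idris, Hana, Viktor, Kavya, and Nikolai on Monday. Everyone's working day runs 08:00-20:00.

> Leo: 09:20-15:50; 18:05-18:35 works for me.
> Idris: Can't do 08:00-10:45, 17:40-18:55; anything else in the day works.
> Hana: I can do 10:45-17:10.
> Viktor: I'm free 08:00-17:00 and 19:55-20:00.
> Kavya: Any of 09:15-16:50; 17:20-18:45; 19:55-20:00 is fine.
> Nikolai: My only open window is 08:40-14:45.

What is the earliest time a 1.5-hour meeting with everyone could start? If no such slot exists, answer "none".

Leo free: 09:20-15:50, 18:05-18:35.
Idris free: 10:45-17:40, 18:55-20:00 (invert busy blocks within the working day).
Hana free: 10:45-17:10.
Viktor free: 08:00-17:00, 19:55-20:00.
Kavya free: 09:15-16:50, 17:20-18:45, 19:55-20:00.
Nikolai free: 08:40-14:45.
Leo ∩ Idris: 10:45-15:50.
Leo ∩ Idris ∩ Hana: 10:45-15:50.
Leo ∩ Idris ∩ Hana ∩ Viktor: 10:45-15:50.
Leo ∩ Idris ∩ Hana ∩ Viktor ∩ Kavya: 10:45-15:50.
Leo ∩ Idris ∩ Hana ∩ Viktor ∩ Kavya ∩ Nikolai: 10:45-14:45.
Those are the intersection windows.
The first common window of at least 90 minutes is 10:45-14:45, so the earliest start is 10:45.

10:45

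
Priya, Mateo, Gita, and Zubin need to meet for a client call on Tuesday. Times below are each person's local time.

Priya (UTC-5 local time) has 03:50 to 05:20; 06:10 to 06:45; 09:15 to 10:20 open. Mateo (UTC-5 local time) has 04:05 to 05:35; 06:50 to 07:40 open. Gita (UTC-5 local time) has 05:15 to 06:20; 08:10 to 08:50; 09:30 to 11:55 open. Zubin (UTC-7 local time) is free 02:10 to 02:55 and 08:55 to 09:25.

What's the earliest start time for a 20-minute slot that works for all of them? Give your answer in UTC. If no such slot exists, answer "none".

none

Priya in UTC: 08:50-10:20, 11:10-11:45, 14:15-15:20 (add 5h to convert from UTC-5).
Mateo in UTC: 09:05-10:35, 11:50-12:40 (add 5h to convert from UTC-5).
Gita in UTC: 10:15-11:20, 13:10-13:50, 14:30-16:55 (add 5h to convert from UTC-5).
Zubin in UTC: 09:10-09:55, 15:55-16:25 (add 7h to convert from UTC-7).
Priya ∩ Mateo: 09:05-10:20.
Priya ∩ Mateo ∩ Gita: 10:15-10:20.
Priya ∩ Mateo ∩ Gita ∩ Zubin: ∅.
There is no time when everyone is free.
No common window is at least 20 minutes long.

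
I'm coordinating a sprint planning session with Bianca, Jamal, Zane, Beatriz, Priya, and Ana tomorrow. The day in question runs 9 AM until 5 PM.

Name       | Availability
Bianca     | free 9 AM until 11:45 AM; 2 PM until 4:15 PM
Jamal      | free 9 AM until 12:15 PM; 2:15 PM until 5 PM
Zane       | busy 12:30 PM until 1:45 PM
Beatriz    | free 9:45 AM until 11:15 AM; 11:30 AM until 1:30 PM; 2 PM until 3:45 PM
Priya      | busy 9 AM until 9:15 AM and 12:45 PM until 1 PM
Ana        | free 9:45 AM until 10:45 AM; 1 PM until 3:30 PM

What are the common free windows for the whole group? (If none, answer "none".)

09:45-10:45, 14:15-15:30

Bianca free: 09:00-11:45, 14:00-16:15.
Jamal free: 09:00-12:15, 14:15-17:00.
Zane free: 09:00-12:30, 13:45-17:00 (invert busy blocks within the working day).
Beatriz free: 09:45-11:15, 11:30-13:30, 14:00-15:45.
Priya free: 09:15-12:45, 13:00-17:00 (invert busy blocks within the working day).
Ana free: 09:45-10:45, 13:00-15:30.
Bianca ∩ Jamal: 09:00-11:45, 14:15-16:15.
Bianca ∩ Jamal ∩ Zane: 09:00-11:45, 14:15-16:15.
Bianca ∩ Jamal ∩ Zane ∩ Beatriz: 09:45-11:15, 11:30-11:45, 14:15-15:45.
Bianca ∩ Jamal ∩ Zane ∩ Beatriz ∩ Priya: 09:45-11:15, 11:30-11:45, 14:15-15:45.
Bianca ∩ Jamal ∩ Zane ∩ Beatriz ∩ Priya ∩ Ana: 09:45-10:45, 14:15-15:30.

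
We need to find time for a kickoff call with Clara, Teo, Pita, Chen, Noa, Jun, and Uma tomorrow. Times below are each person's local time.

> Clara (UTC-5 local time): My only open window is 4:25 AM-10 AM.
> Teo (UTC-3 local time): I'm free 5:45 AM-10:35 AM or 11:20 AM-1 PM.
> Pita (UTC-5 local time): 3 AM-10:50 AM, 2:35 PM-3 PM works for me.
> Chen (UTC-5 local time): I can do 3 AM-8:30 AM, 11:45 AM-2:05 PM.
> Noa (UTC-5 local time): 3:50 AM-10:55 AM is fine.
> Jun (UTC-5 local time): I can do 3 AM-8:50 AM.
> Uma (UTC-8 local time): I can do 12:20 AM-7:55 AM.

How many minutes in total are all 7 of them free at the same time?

245

Clara in UTC: 09:25-15:00 (add 5h to convert from UTC-5).
Teo in UTC: 08:45-13:35, 14:20-16:00 (add 3h to convert from UTC-3).
Pita in UTC: 08:00-15:50, 19:35-20:00 (add 5h to convert from UTC-5).
Chen in UTC: 08:00-13:30, 16:45-19:05 (add 5h to convert from UTC-5).
Noa in UTC: 08:50-15:55 (add 5h to convert from UTC-5).
Jun in UTC: 08:00-13:50 (add 5h to convert from UTC-5).
Uma in UTC: 08:20-15:55 (add 8h to convert from UTC-8).
Clara ∩ Teo: 09:25-13:35, 14:20-15:00.
Clara ∩ Teo ∩ Pita: 09:25-13:35, 14:20-15:00.
Clara ∩ Teo ∩ Pita ∩ Chen: 09:25-13:30.
Clara ∩ Teo ∩ Pita ∩ Chen ∩ Noa: 09:25-13:30.
Clara ∩ Teo ∩ Pita ∩ Chen ∩ Noa ∩ Jun: 09:25-13:30.
Clara ∩ Teo ∩ Pita ∩ Chen ∩ Noa ∩ Jun ∩ Uma: 09:25-13:30.
That's a single block of 245 minutes.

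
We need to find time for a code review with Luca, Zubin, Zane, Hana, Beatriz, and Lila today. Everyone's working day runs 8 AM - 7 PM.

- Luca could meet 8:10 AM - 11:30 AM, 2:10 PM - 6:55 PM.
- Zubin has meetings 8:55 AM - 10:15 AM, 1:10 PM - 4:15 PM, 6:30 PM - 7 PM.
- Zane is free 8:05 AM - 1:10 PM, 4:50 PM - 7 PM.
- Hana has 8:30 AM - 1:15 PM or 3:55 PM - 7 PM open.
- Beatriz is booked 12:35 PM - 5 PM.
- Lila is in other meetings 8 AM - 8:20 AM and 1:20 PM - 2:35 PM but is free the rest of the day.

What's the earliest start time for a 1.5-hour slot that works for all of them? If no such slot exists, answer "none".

17:00

Luca free: 08:10-11:30, 14:10-18:55.
Zubin free: 08:00-08:55, 10:15-13:10, 16:15-18:30 (invert busy blocks within the working day).
Zane free: 08:05-13:10, 16:50-19:00.
Hana free: 08:30-13:15, 15:55-19:00.
Beatriz free: 08:00-12:35, 17:00-19:00 (invert busy blocks within the working day).
Lila free: 08:20-13:20, 14:35-19:00 (invert busy blocks within the working day).
Luca ∩ Zubin: 08:10-08:55, 10:15-11:30, 16:15-18:30.
Luca ∩ Zubin ∩ Zane: 08:10-08:55, 10:15-11:30, 16:50-18:30.
Luca ∩ Zubin ∩ Zane ∩ Hana: 08:30-08:55, 10:15-11:30, 16:50-18:30.
Luca ∩ Zubin ∩ Zane ∩ Hana ∩ Beatriz: 08:30-08:55, 10:15-11:30, 17:00-18:30.
Luca ∩ Zubin ∩ Zane ∩ Hana ∩ Beatriz ∩ Lila: 08:30-08:55, 10:15-11:30, 17:00-18:30.
So the common availability across everyone is 08:30-08:55, 10:15-11:30, 17:00-18:30.
The first common window of at least 90 minutes is 17:00-18:30, so the earliest start is 17:00.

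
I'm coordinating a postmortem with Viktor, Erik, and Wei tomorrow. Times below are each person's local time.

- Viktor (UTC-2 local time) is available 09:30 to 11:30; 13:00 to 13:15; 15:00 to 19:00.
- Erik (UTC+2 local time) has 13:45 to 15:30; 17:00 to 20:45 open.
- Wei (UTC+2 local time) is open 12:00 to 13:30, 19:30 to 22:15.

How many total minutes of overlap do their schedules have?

75

Viktor in UTC: 11:30-13:30, 15:00-15:15, 17:00-21:00 (add 2h to convert from UTC-2).
Erik in UTC: 11:45-13:30, 15:00-18:45 (subtract 2h to convert from UTC+2).
Wei in UTC: 10:00-11:30, 17:30-20:15 (subtract 2h to convert from UTC+2).
Viktor ∩ Erik: 11:45-13:30, 15:00-15:15, 17:00-18:45.
Viktor ∩ Erik ∩ Wei: 17:30-18:45.
Those are the intersection windows.
That's a single block of 75 minutes.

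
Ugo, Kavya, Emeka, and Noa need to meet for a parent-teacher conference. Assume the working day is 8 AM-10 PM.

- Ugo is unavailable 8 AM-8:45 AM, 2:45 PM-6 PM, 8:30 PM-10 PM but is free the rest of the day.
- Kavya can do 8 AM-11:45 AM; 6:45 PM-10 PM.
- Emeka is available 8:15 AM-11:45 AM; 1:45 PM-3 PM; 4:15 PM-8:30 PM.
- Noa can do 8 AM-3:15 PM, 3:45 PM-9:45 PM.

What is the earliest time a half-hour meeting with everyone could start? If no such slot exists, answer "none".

08:45

Ugo free: 08:45-14:45, 18:00-20:30 (invert busy blocks within the working day).
Kavya free: 08:00-11:45, 18:45-22:00.
Emeka free: 08:15-11:45, 13:45-15:00, 16:15-20:30.
Noa free: 08:00-15:15, 15:45-21:45.
Ugo ∩ Kavya: 08:45-11:45, 18:45-20:30.
Ugo ∩ Kavya ∩ Emeka: 08:45-11:45, 18:45-20:30.
Ugo ∩ Kavya ∩ Emeka ∩ Noa: 08:45-11:45, 18:45-20:30.
So the common availability across everyone is 08:45-11:45, 18:45-20:30.
The first common window of at least 30 minutes is 08:45-11:45, so the earliest start is 08:45.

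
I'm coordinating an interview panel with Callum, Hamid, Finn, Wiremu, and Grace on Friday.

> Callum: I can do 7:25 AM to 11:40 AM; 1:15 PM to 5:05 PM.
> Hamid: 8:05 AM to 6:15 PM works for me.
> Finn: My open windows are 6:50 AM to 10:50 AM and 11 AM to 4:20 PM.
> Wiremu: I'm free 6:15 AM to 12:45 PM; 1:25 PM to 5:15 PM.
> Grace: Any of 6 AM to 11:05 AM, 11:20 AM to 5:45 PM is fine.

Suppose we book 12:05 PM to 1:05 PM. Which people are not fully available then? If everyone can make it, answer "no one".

Callum: not fully free for 12:05-13:05. Hamid: free for 12:05-13:05. Finn: free for 12:05-13:05. Wiremu: not fully free for 12:05-13:05. Grace: free for 12:05-13:05.

Callum, Wiremu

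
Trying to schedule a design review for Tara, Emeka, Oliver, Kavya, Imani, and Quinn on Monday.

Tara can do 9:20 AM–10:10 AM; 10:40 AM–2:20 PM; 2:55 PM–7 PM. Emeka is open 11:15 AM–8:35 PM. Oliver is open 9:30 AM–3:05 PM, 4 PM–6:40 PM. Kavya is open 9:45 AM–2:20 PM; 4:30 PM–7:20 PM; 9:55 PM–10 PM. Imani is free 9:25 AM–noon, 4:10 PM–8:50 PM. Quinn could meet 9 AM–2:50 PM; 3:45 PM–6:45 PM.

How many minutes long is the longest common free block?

Tara ∩ Emeka: 11:15-14:20, 14:55-19:00.
Tara ∩ Emeka ∩ Oliver: 11:15-14:20, 14:55-15:05, 16:00-18:40.
Tara ∩ Emeka ∩ Oliver ∩ Kavya: 11:15-14:20, 16:30-18:40.
Tara ∩ Emeka ∩ Oliver ∩ Kavya ∩ Imani: 11:15-12:00, 16:30-18:40.
Tara ∩ Emeka ∩ Oliver ∩ Kavya ∩ Imani ∩ Quinn: 11:15-12:00, 16:30-18:40.
The longest is 16:30-18:40 at 130 minutes.

130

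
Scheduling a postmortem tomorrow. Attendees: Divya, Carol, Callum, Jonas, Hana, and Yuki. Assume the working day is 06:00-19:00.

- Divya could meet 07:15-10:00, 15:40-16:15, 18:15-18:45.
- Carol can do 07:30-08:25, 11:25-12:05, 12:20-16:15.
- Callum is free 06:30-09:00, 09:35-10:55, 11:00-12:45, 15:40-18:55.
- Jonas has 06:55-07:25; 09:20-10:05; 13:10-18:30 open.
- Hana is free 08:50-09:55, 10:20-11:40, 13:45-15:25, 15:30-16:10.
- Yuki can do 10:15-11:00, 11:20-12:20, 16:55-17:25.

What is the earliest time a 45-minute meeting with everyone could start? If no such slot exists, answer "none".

none

Divya ∩ Carol: 07:30-08:25, 15:40-16:15.
Divya ∩ Carol ∩ Callum: 07:30-08:25, 15:40-16:15.
Divya ∩ Carol ∩ Callum ∩ Jonas: 15:40-16:15.
Divya ∩ Carol ∩ Callum ∩ Jonas ∩ Hana: 15:40-16:10.
Divya ∩ Carol ∩ Callum ∩ Jonas ∩ Hana ∩ Yuki: ∅.
There is no time when everyone is free.
No common window is at least 45 minutes long.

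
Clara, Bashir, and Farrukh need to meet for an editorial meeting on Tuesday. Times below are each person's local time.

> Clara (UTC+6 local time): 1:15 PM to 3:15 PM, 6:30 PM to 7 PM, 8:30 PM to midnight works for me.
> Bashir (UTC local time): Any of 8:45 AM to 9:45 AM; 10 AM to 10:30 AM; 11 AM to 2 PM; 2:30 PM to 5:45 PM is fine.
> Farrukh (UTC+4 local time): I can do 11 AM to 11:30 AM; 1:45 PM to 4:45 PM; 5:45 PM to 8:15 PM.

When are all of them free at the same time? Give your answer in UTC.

Clara in UTC: 07:15-09:15, 12:30-13:00, 14:30-18:00 (subtract 6h to convert from UTC+6).
Bashir in UTC: 08:45-09:45, 10:00-10:30, 11:00-14:00, 14:30-17:45.
Farrukh in UTC: 07:00-07:30, 09:45-12:45, 13:45-16:15 (subtract 4h to convert from UTC+4).
Clara ∩ Bashir: 08:45-09:15, 12:30-13:00, 14:30-17:45.
Clara ∩ Bashir ∩ Farrukh: 12:30-12:45, 14:30-16:15.

12:30-12:45, 14:30-16:15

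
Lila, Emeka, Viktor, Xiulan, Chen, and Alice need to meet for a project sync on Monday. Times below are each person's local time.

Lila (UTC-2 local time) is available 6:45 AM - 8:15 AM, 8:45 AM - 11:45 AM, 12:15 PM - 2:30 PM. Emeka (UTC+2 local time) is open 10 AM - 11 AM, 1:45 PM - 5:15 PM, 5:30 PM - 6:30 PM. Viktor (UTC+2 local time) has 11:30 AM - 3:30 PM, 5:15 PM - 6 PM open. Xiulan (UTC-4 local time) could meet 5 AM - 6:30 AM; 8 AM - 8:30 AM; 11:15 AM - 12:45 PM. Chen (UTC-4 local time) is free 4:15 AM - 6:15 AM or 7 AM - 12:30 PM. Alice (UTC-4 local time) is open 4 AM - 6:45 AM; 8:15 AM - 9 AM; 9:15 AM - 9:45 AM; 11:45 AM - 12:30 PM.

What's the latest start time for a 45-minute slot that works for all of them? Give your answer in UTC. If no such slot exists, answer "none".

none

Lila in UTC: 08:45-10:15, 10:45-13:45, 14:15-16:30 (add 2h to convert from UTC-2).
Emeka in UTC: 08:00-09:00, 11:45-15:15, 15:30-16:30 (subtract 2h to convert from UTC+2).
Viktor in UTC: 09:30-13:30, 15:15-16:00 (subtract 2h to convert from UTC+2).
Xiulan in UTC: 09:00-10:30, 12:00-12:30, 15:15-16:45 (add 4h to convert from UTC-4).
Chen in UTC: 08:15-10:15, 11:00-16:30 (add 4h to convert from UTC-4).
Alice in UTC: 08:00-10:45, 12:15-13:00, 13:15-13:45, 15:45-16:30 (add 4h to convert from UTC-4).
Lila ∩ Emeka: 08:45-09:00, 11:45-13:45, 14:15-15:15, 15:30-16:30.
Lila ∩ Emeka ∩ Viktor: 11:45-13:30, 15:30-16:00.
Lila ∩ Emeka ∩ Viktor ∩ Xiulan: 12:00-12:30, 15:30-16:00.
Lila ∩ Emeka ∩ Viktor ∩ Xiulan ∩ Chen: 12:00-12:30, 15:30-16:00.
Lila ∩ Emeka ∩ Viktor ∩ Xiulan ∩ Chen ∩ Alice: 12:15-12:30, 15:45-16:00.
So the common availability across everyone is 12:15-12:30, 15:45-16:00.
No common window is at least 45 minutes long.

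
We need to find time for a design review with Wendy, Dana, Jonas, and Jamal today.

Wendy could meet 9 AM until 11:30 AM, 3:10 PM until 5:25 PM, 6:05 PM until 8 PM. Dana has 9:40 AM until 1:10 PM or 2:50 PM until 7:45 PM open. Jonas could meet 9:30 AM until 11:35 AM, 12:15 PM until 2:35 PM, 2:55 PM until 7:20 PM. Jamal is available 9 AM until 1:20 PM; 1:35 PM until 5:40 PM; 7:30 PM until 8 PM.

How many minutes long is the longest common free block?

Wendy ∩ Dana: 09:40-11:30, 15:10-17:25, 18:05-19:45.
Wendy ∩ Dana ∩ Jonas: 09:40-11:30, 15:10-17:25, 18:05-19:20.
Wendy ∩ Dana ∩ Jonas ∩ Jamal: 09:40-11:30, 15:10-17:25.
Those are the intersection windows.
The longest is 15:10-17:25 at 135 minutes.

135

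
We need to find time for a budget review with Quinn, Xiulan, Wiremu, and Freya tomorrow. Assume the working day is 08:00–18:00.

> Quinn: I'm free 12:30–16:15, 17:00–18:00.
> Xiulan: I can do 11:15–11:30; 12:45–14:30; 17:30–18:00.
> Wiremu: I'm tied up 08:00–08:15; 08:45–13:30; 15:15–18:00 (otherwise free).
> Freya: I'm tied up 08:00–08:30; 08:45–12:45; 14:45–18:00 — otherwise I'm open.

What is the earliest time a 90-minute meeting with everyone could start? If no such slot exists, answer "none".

none

Quinn free: 12:30-16:15, 17:00-18:00.
Xiulan free: 11:15-11:30, 12:45-14:30, 17:30-18:00.
Wiremu free: 08:15-08:45, 13:30-15:15 (invert busy blocks within the working day).
Freya free: 08:30-08:45, 12:45-14:45 (invert busy blocks within the working day).
Quinn ∩ Xiulan: 12:45-14:30, 17:30-18:00.
Quinn ∩ Xiulan ∩ Wiremu: 13:30-14:30.
Quinn ∩ Xiulan ∩ Wiremu ∩ Freya: 13:30-14:30.
No common window is at least 90 minutes long.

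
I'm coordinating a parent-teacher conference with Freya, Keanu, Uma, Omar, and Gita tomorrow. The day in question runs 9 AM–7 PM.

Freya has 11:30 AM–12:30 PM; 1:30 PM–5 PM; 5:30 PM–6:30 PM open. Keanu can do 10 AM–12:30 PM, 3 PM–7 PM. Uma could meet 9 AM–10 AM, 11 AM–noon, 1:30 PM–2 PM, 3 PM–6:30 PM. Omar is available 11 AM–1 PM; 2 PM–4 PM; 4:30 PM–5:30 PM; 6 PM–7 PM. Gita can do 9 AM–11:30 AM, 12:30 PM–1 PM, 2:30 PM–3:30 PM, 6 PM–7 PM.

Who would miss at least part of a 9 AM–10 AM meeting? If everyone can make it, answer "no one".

Freya, Keanu, Omar

Freya: not fully free for 09:00-10:00. Keanu: not fully free for 09:00-10:00. Uma: free for 09:00-10:00. Omar: not fully free for 09:00-10:00. Gita: free for 09:00-10:00.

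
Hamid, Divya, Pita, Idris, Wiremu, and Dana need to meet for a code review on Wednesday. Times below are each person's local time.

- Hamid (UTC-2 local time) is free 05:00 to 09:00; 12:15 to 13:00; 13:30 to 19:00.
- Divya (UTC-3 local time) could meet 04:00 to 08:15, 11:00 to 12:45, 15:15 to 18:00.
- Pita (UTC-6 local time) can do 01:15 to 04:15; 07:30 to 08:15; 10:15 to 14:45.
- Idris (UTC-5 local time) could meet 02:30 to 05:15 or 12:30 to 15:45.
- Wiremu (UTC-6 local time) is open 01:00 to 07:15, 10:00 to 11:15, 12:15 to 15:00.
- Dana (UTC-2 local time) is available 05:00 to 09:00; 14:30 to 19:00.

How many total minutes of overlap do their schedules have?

315

Hamid in UTC: 07:00-11:00, 14:15-15:00, 15:30-21:00 (add 2h to convert from UTC-2).
Divya in UTC: 07:00-11:15, 14:00-15:45, 18:15-21:00 (add 3h to convert from UTC-3).
Pita in UTC: 07:15-10:15, 13:30-14:15, 16:15-20:45 (add 6h to convert from UTC-6).
Idris in UTC: 07:30-10:15, 17:30-20:45 (add 5h to convert from UTC-5).
Wiremu in UTC: 07:00-13:15, 16:00-17:15, 18:15-21:00 (add 6h to convert from UTC-6).
Dana in UTC: 07:00-11:00, 16:30-21:00 (add 2h to convert from UTC-2).
Hamid ∩ Divya: 07:00-11:00, 14:15-15:00, 15:30-15:45, 18:15-21:00.
Hamid ∩ Divya ∩ Pita: 07:15-10:15, 18:15-20:45.
Hamid ∩ Divya ∩ Pita ∩ Idris: 07:30-10:15, 18:15-20:45.
Hamid ∩ Divya ∩ Pita ∩ Idris ∩ Wiremu: 07:30-10:15, 18:15-20:45.
Hamid ∩ Divya ∩ Pita ∩ Idris ∩ Wiremu ∩ Dana: 07:30-10:15, 18:15-20:45.
Summing the common windows: 165 + 150 = 315 minutes.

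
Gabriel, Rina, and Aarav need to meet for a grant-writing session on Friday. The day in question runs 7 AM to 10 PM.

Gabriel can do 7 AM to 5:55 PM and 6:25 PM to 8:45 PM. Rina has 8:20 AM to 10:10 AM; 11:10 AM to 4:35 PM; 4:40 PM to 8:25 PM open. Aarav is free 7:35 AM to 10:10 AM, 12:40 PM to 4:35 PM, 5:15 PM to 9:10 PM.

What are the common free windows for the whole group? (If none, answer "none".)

08:20-10:10, 12:40-16:35, 17:15-17:55, 18:25-20:25

Gabriel ∩ Rina: 08:20-10:10, 11:10-16:35, 16:40-17:55, 18:25-20:25.
Gabriel ∩ Rina ∩ Aarav: 08:20-10:10, 12:40-16:35, 17:15-17:55, 18:25-20:25.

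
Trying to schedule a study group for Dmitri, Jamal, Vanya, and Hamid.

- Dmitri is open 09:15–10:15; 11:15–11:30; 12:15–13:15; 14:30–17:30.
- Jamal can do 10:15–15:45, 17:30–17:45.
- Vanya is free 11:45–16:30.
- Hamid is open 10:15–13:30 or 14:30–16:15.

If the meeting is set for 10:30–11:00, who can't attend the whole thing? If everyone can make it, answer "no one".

Dmitri, Vanya

Dmitri: not fully free for 10:30-11:00. Jamal: free for 10:30-11:00. Vanya: not fully free for 10:30-11:00. Hamid: free for 10:30-11:00.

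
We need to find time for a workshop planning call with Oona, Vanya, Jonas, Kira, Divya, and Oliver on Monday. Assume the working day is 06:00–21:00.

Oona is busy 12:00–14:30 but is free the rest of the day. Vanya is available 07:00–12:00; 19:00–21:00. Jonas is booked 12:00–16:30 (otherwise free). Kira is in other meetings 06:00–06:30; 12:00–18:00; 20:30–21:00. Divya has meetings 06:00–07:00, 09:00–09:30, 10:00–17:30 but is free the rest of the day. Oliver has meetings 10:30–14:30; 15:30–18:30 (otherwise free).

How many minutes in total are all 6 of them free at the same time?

Oona free: 06:00-12:00, 14:30-21:00 (invert busy blocks within the working day).
Vanya free: 07:00-12:00, 19:00-21:00.
Jonas free: 06:00-12:00, 16:30-21:00 (invert busy blocks within the working day).
Kira free: 06:30-12:00, 18:00-20:30 (invert busy blocks within the working day).
Divya free: 07:00-09:00, 09:30-10:00, 17:30-21:00 (invert busy blocks within the working day).
Oliver free: 06:00-10:30, 14:30-15:30, 18:30-21:00 (invert busy blocks within the working day).
Oona ∩ Vanya: 07:00-12:00, 19:00-21:00.
Oona ∩ Vanya ∩ Jonas: 07:00-12:00, 19:00-21:00.
Oona ∩ Vanya ∩ Jonas ∩ Kira: 07:00-12:00, 19:00-20:30.
Oona ∩ Vanya ∩ Jonas ∩ Kira ∩ Divya: 07:00-09:00, 09:30-10:00, 19:00-20:30.
Oona ∩ Vanya ∩ Jonas ∩ Kira ∩ Divya ∩ Oliver: 07:00-09:00, 09:30-10:00, 19:00-20:30.
Those are the intersection windows.
Summing the common windows: 120 + 30 + 90 = 240 minutes.

240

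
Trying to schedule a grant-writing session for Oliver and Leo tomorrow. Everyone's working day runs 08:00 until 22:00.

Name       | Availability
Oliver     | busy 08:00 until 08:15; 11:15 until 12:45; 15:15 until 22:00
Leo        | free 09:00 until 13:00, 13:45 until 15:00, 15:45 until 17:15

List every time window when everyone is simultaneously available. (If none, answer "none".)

09:00-11:15, 12:45-13:00, 13:45-15:00

Oliver free: 08:15-11:15, 12:45-15:15 (invert busy blocks within the working day).
Leo free: 09:00-13:00, 13:45-15:00, 15:45-17:15.
Oliver ∩ Leo: 09:00-11:15, 12:45-13:00, 13:45-15:00.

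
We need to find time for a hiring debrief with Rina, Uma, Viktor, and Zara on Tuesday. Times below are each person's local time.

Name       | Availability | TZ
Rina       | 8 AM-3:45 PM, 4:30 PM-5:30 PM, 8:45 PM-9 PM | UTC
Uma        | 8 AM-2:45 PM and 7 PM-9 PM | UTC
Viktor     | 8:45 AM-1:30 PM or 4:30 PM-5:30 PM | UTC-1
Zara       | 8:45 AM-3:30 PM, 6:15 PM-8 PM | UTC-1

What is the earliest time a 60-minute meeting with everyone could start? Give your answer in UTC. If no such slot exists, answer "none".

Rina in UTC: 08:00-15:45, 16:30-17:30, 20:45-21:00.
Uma in UTC: 08:00-14:45, 19:00-21:00.
Viktor in UTC: 09:45-14:30, 17:30-18:30 (add 1h to convert from UTC-1).
Zara in UTC: 09:45-16:30, 19:15-21:00 (add 1h to convert from UTC-1).
Rina ∩ Uma: 08:00-14:45, 20:45-21:00.
Rina ∩ Uma ∩ Viktor: 09:45-14:30.
Rina ∩ Uma ∩ Viktor ∩ Zara: 09:45-14:30.
So the common availability across everyone is 09:45-14:30.
The first common window of at least 60 minutes is 09:45-14:30, so the earliest start is 09:45.

09:45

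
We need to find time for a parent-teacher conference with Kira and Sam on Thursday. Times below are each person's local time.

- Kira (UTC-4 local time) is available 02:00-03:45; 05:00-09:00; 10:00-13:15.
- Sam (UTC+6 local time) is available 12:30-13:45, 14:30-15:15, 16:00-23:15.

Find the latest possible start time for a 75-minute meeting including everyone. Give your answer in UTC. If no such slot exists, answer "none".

Kira in UTC: 06:00-07:45, 09:00-13:00, 14:00-17:15 (add 4h to convert from UTC-4).
Sam in UTC: 06:30-07:45, 08:30-09:15, 10:00-17:15 (subtract 6h to convert from UTC+6).
Kira ∩ Sam: 06:30-07:45, 09:00-09:15, 10:00-13:00, 14:00-17:15.
The last common window of at least 75 minutes is 14:00-17:15; a 75-minute meeting can start as late as 16:00 and still end by 17:15.

16:00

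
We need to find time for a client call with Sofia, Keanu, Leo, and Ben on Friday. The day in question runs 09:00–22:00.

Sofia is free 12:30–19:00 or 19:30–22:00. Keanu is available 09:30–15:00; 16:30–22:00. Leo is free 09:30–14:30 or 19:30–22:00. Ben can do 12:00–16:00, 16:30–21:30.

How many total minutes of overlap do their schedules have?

240

Sofia ∩ Keanu: 12:30-15:00, 16:30-19:00, 19:30-22:00.
Sofia ∩ Keanu ∩ Leo: 12:30-14:30, 19:30-22:00.
Sofia ∩ Keanu ∩ Leo ∩ Ben: 12:30-14:30, 19:30-21:30.
Those are the intersection windows.
Summing the common windows: 120 + 120 = 240 minutes.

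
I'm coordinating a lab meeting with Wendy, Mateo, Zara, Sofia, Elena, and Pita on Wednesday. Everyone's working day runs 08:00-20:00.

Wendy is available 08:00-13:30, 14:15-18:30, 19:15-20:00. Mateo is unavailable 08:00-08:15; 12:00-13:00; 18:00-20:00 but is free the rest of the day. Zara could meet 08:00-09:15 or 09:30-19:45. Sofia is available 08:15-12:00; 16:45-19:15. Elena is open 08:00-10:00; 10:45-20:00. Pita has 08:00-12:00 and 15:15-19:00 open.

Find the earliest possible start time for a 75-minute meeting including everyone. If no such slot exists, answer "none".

10:45

Wendy free: 08:00-13:30, 14:15-18:30, 19:15-20:00.
Mateo free: 08:15-12:00, 13:00-18:00 (invert busy blocks within the working day).
Zara free: 08:00-09:15, 09:30-19:45.
Sofia free: 08:15-12:00, 16:45-19:15.
Elena free: 08:00-10:00, 10:45-20:00.
Pita free: 08:00-12:00, 15:15-19:00.
Wendy ∩ Mateo: 08:15-12:00, 13:00-13:30, 14:15-18:00.
Wendy ∩ Mateo ∩ Zara: 08:15-09:15, 09:30-12:00, 13:00-13:30, 14:15-18:00.
Wendy ∩ Mateo ∩ Zara ∩ Sofia: 08:15-09:15, 09:30-12:00, 16:45-18:00.
Wendy ∩ Mateo ∩ Zara ∩ Sofia ∩ Elena: 08:15-09:15, 09:30-10:00, 10:45-12:00, 16:45-18:00.
Wendy ∩ Mateo ∩ Zara ∩ Sofia ∩ Elena ∩ Pita: 08:15-09:15, 09:30-10:00, 10:45-12:00, 16:45-18:00.
Those are the intersection windows.
The first common window of at least 75 minutes is 10:45-12:00, so the earliest start is 10:45.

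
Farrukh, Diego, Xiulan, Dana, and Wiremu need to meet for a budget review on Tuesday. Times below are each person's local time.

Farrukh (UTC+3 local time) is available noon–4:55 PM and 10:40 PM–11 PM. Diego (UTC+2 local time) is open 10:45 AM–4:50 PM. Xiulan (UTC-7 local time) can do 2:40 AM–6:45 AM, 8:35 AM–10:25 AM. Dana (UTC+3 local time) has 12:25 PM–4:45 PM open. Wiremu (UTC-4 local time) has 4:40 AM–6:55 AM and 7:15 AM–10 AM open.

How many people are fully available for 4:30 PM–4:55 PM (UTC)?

Farrukh in UTC: 09:00-13:55, 19:40-20:00 (subtract 3h to convert from UTC+3).
Diego in UTC: 08:45-14:50 (subtract 2h to convert from UTC+2).
Xiulan in UTC: 09:40-13:45, 15:35-17:25 (add 7h to convert from UTC-7).
Dana in UTC: 09:25-13:45 (subtract 3h to convert from UTC+3).
Wiremu in UTC: 08:40-10:55, 11:15-14:00 (add 4h to convert from UTC-4).
Xiulan can make the full 16:30-16:55 slot — that's 1.

1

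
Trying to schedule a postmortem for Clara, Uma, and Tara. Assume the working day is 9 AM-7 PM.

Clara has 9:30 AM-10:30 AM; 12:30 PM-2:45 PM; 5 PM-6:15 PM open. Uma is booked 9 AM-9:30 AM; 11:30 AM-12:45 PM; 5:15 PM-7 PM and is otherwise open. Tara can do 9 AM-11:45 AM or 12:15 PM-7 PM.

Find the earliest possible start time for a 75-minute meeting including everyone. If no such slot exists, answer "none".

Clara free: 09:30-10:30, 12:30-14:45, 17:00-18:15.
Uma free: 09:30-11:30, 12:45-17:15 (invert busy blocks within the working day).
Tara free: 09:00-11:45, 12:15-19:00.
Clara ∩ Uma: 09:30-10:30, 12:45-14:45, 17:00-17:15.
Clara ∩ Uma ∩ Tara: 09:30-10:30, 12:45-14:45, 17:00-17:15.
The first common window of at least 75 minutes is 12:45-14:45, so the earliest start is 12:45.

12:45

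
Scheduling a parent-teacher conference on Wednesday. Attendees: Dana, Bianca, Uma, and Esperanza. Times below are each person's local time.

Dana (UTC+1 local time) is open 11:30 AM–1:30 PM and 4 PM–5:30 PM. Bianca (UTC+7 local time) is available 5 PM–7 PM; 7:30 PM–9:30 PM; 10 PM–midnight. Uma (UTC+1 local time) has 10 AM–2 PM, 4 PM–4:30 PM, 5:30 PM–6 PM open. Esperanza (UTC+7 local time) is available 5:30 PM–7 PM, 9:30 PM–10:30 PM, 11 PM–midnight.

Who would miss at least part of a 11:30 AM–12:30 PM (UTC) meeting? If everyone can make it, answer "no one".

Bianca, Esperanza

Dana in UTC: 10:30-12:30, 15:00-16:30 (subtract 1h to convert from UTC+1).
Bianca in UTC: 10:00-12:00, 12:30-14:30, 15:00-17:00 (subtract 7h to convert from UTC+7).
Uma in UTC: 09:00-13:00, 15:00-15:30, 16:30-17:00 (subtract 1h to convert from UTC+1).
Esperanza in UTC: 10:30-12:00, 14:30-15:30, 16:00-17:00 (subtract 7h to convert from UTC+7).
Dana: free for 11:30-12:30. Bianca: not fully free for 11:30-12:30. Uma: free for 11:30-12:30. Esperanza: not fully free for 11:30-12:30.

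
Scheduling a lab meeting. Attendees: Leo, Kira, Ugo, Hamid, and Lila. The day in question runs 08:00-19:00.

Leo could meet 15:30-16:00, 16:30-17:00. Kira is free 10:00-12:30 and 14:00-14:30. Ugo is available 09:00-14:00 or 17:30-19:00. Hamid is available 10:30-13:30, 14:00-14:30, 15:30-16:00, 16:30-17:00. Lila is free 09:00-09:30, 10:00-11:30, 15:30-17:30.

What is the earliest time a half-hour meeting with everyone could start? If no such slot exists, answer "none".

none

Leo ∩ Kira: ∅.
Leo ∩ Kira ∩ Ugo: ∅.
Leo ∩ Kira ∩ Ugo ∩ Hamid: ∅.
Leo ∩ Kira ∩ Ugo ∩ Hamid ∩ Lila: ∅.
There is no time when everyone is free.
No common window is at least 30 minutes long.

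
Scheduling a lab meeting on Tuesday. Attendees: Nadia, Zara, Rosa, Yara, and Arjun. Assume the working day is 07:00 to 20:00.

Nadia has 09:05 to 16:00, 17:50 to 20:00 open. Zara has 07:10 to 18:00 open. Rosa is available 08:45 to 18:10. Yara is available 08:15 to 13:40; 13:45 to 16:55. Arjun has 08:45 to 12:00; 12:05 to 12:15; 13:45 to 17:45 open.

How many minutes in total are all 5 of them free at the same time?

Nadia ∩ Zara: 09:05-16:00, 17:50-18:00.
Nadia ∩ Zara ∩ Rosa: 09:05-16:00, 17:50-18:00.
Nadia ∩ Zara ∩ Rosa ∩ Yara: 09:05-13:40, 13:45-16:00.
Nadia ∩ Zara ∩ Rosa ∩ Yara ∩ Arjun: 09:05-12:00, 12:05-12:15, 13:45-16:00.
Summing the common windows: 175 + 10 + 135 = 320 minutes.

320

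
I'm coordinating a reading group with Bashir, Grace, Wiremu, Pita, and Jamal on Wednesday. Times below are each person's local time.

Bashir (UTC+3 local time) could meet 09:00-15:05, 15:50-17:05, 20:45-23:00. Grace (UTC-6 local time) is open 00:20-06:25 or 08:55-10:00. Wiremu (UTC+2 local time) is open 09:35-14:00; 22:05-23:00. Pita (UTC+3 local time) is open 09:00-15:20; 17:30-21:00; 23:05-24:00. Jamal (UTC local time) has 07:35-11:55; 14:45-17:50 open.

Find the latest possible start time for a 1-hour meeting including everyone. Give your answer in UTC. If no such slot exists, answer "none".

10:55

Bashir in UTC: 06:00-12:05, 12:50-14:05, 17:45-20:00 (subtract 3h to convert from UTC+3).
Grace in UTC: 06:20-12:25, 14:55-16:00 (add 6h to convert from UTC-6).
Wiremu in UTC: 07:35-12:00, 20:05-21:00 (subtract 2h to convert from UTC+2).
Pita in UTC: 06:00-12:20, 14:30-18:00, 20:05-21:00 (subtract 3h to convert from UTC+3).
Jamal in UTC: 07:35-11:55, 14:45-17:50.
Bashir ∩ Grace: 06:20-12:05.
Bashir ∩ Grace ∩ Wiremu: 07:35-12:00.
Bashir ∩ Grace ∩ Wiremu ∩ Pita: 07:35-12:00.
Bashir ∩ Grace ∩ Wiremu ∩ Pita ∩ Jamal: 07:35-11:55.
So the common availability across everyone is 07:35-11:55.
The last common window of at least 60 minutes is 07:35-11:55; a 60-minute meeting can start as late as 10:55 and still end by 11:55.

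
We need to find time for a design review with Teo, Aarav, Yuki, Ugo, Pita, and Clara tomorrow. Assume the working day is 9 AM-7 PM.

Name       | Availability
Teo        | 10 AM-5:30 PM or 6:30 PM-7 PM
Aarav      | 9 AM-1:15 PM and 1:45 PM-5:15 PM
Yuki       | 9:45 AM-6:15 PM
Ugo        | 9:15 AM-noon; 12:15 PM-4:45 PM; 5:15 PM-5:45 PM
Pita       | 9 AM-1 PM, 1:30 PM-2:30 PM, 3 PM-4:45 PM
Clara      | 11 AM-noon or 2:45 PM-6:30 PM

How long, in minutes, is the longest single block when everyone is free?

105

Teo ∩ Aarav: 10:00-13:15, 13:45-17:15.
Teo ∩ Aarav ∩ Yuki: 10:00-13:15, 13:45-17:15.
Teo ∩ Aarav ∩ Yuki ∩ Ugo: 10:00-12:00, 12:15-13:15, 13:45-16:45.
Teo ∩ Aarav ∩ Yuki ∩ Ugo ∩ Pita: 10:00-12:00, 12:15-13:00, 13:45-14:30, 15:00-16:45.
Teo ∩ Aarav ∩ Yuki ∩ Ugo ∩ Pita ∩ Clara: 11:00-12:00, 15:00-16:45.
Those are the intersection windows.
The longest is 15:00-16:45 at 105 minutes.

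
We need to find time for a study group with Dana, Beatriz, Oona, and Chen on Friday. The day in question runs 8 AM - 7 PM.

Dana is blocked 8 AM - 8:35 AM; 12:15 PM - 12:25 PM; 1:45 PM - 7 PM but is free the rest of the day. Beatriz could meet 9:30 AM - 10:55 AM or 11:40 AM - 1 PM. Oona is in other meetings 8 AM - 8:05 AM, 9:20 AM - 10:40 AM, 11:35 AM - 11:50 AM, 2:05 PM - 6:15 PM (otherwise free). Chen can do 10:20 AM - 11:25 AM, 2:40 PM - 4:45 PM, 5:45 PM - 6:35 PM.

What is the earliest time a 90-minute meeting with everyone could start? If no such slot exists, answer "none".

Dana free: 08:35-12:15, 12:25-13:45 (invert busy blocks within the working day).
Beatriz free: 09:30-10:55, 11:40-13:00.
Oona free: 08:05-09:20, 10:40-11:35, 11:50-14:05, 18:15-19:00 (invert busy blocks within the working day).
Chen free: 10:20-11:25, 14:40-16:45, 17:45-18:35.
Dana ∩ Beatriz: 09:30-10:55, 11:40-12:15, 12:25-13:00.
Dana ∩ Beatriz ∩ Oona: 10:40-10:55, 11:50-12:15, 12:25-13:00.
Dana ∩ Beatriz ∩ Oona ∩ Chen: 10:40-10:55.
So the common availability across everyone is 10:40-10:55.
No common window is at least 90 minutes long.

none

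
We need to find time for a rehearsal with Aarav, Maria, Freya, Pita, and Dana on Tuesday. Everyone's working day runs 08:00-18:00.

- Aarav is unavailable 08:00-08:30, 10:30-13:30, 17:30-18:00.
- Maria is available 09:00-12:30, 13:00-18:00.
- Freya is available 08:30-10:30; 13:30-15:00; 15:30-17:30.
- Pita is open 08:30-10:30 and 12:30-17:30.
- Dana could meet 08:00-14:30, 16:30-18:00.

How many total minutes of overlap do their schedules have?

210

Aarav free: 08:30-10:30, 13:30-17:30 (invert busy blocks within the working day).
Maria free: 09:00-12:30, 13:00-18:00.
Freya free: 08:30-10:30, 13:30-15:00, 15:30-17:30.
Pita free: 08:30-10:30, 12:30-17:30.
Dana free: 08:00-14:30, 16:30-18:00.
Aarav ∩ Maria: 09:00-10:30, 13:30-17:30.
Aarav ∩ Maria ∩ Freya: 09:00-10:30, 13:30-15:00, 15:30-17:30.
Aarav ∩ Maria ∩ Freya ∩ Pita: 09:00-10:30, 13:30-15:00, 15:30-17:30.
Aarav ∩ Maria ∩ Freya ∩ Pita ∩ Dana: 09:00-10:30, 13:30-14:30, 16:30-17:30.
Summing the common windows: 90 + 60 + 60 = 210 minutes.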